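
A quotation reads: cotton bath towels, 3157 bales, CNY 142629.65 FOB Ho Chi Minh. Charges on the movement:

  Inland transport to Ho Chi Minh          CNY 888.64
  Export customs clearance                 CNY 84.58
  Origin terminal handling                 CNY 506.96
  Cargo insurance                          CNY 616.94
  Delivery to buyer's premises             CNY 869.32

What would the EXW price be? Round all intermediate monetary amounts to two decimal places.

Not relevant to the conversion: insurance, delivery — on the buyer under both terms; not part of either seller's price.
From FOB to EXW, the seller no longer bears: inland to port, export clearance, origin terminal.
EXW price = 142629.65 − 888.64 − 84.58 − 506.96 = 141149.47

EXW price: CNY 141149.47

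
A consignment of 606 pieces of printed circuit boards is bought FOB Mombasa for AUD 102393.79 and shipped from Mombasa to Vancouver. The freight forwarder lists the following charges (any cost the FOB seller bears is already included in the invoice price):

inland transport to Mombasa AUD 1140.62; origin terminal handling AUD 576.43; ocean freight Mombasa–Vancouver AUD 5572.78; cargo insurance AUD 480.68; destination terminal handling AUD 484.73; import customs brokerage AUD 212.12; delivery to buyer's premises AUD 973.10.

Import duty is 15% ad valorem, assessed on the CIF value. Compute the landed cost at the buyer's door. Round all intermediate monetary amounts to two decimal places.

FOB: the seller bears costs until goods are on board at the origin port; the buyer bears freight, insurance and all costs thereafter.
Already in the invoice (seller's account under FOB): inland to port, origin terminal — exclude.
CIF value = FOB price + freight + insurance = 102393.79 + 5572.78 + 480.68 = 108447.25
Import duty = 108447.25 × 15% = 16267.09
Buyer bears: freight 5572.78 + insurance 480.68 + destination terminal 484.73 + brokerage 212.12 + delivery 973.10 + duty 16267.09 = 23990.50
Landed cost = invoice 102393.79 + 23990.50 = 126384.29

Total landed cost: AUD 126384.29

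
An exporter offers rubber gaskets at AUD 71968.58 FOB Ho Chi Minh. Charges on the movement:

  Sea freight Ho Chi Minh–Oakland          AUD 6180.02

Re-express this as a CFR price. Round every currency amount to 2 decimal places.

From FOB to CFR, the seller additionally bears: freight.
CFR price = 71968.58 + 6180.02 = 78148.60

CFR price: AUD 78148.60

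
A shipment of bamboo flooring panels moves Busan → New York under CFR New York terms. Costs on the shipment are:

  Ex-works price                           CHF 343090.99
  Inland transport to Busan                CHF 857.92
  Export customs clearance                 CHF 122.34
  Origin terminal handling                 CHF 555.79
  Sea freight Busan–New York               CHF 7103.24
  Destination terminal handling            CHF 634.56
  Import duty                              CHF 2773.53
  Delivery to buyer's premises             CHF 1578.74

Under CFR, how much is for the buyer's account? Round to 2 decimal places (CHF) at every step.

CFR: the seller pays costs through ocean freight to the destination port, but not insurance.
Seller's account: goods 343090.99 + inland to port 857.92 + export clearance 122.34 + origin terminal 555.79 + freight 7103.24 = 351730.28
Buyer's account: destination terminal 634.56 + duty 2773.53 + delivery 1578.74 = 4986.83

Buyer's account: CHF 4986.83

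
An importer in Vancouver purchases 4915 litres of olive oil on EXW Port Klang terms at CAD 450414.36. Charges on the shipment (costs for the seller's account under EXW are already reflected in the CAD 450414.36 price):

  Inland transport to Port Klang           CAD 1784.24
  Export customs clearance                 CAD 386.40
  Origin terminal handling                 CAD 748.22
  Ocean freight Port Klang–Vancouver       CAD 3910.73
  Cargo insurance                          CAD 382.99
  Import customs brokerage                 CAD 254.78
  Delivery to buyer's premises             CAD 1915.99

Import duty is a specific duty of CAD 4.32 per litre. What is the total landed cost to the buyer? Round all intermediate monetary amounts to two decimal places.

EXW: the seller makes goods available at their premises; the buyer bears all onward costs.
CIF value = EXW price + inland to port + export clearance + origin terminal + freight + insurance = 450414.36 + 1784.24 + 386.40 + 748.22 + 3910.73 + 382.99 = 457626.94
Import duty = 4915 × 4.32 = 21232.80
Buyer bears: inland to port 1784.24 + export clearance 386.40 + origin terminal 748.22 + freight 3910.73 + insurance 382.99 + brokerage 254.78 + delivery 1915.99 + duty 21232.80 = 30616.15
Landed cost = invoice 450414.36 + 30616.15 = 481030.51

Total landed cost: CAD 481030.51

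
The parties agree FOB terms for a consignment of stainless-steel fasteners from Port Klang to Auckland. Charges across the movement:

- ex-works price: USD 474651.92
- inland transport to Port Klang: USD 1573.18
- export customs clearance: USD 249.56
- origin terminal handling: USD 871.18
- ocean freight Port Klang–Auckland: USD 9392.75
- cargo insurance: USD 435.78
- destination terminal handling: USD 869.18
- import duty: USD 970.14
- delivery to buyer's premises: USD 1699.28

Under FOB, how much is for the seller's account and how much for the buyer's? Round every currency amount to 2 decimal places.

Seller: USD 477345.84; buyer: USD 13367.13

FOB: the seller bears costs until goods are on board at the origin port; the buyer bears freight, insurance and all costs thereafter.
Seller's account: goods 474651.92 + inland to port 1573.18 + export clearance 249.56 + origin terminal 871.18 = 477345.84
Buyer's account: freight 9392.75 + insurance 435.78 + destination terminal 869.18 + duty 970.14 + delivery 1699.28 = 13367.13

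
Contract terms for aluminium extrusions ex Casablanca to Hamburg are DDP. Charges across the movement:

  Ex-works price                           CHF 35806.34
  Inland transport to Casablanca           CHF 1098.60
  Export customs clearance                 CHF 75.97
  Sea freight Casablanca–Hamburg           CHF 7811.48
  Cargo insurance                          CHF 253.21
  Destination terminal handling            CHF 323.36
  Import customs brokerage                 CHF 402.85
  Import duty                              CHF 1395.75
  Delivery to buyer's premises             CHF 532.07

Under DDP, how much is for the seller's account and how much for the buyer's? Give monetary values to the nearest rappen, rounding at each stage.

Seller: CHF 47699.63; buyer: CHF 0.00

DDP: the seller bears all costs including import duty.
Seller's account: goods 35806.34 + inland to port 1098.60 + export clearance 75.97 + freight 7811.48 + insurance 253.21 + destination terminal 323.36 + brokerage 402.85 + duty 1395.75 + delivery 532.07 = 47699.63
Buyer's account: 0.00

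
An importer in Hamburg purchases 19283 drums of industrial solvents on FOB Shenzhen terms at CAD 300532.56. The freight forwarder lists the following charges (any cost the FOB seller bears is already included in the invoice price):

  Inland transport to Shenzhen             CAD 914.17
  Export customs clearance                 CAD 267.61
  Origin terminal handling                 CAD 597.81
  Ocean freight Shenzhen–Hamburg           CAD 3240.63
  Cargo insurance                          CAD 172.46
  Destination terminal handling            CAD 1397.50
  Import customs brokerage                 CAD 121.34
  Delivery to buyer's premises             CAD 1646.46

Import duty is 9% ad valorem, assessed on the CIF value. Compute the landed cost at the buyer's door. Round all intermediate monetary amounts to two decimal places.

Total landed cost: CAD 334466.06

FOB: the seller bears costs until goods are on board at the origin port; the buyer bears freight, insurance and all costs thereafter.
Already in the invoice (seller's account under FOB): inland to port, export clearance, origin terminal — exclude.
CIF value = FOB price + freight + insurance = 300532.56 + 3240.63 + 172.46 = 303945.65
Import duty = 303945.65 × 9% = 27355.11
Buyer bears: freight 3240.63 + insurance 172.46 + destination terminal 1397.50 + brokerage 121.34 + delivery 1646.46 + duty 27355.11 = 33933.50
Landed cost = invoice 300532.56 + 33933.50 = 334466.06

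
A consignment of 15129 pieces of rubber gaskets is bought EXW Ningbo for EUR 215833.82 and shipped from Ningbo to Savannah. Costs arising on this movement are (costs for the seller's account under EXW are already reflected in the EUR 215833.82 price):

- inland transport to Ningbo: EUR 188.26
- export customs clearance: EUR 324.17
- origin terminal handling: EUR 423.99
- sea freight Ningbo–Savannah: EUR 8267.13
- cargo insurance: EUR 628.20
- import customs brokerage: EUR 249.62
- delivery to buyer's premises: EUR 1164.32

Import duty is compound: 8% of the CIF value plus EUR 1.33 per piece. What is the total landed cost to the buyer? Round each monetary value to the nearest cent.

Total landed cost: EUR 265254.33

EXW: the seller makes goods available at their premises; the buyer bears all onward costs.
CIF value = EXW price + inland to port + export clearance + origin terminal + freight + insurance = 215833.82 + 188.26 + 324.17 + 423.99 + 8267.13 + 628.20 = 225665.57
Ad valorem component: 225665.57 × 8% = 18053.25
Specific component: 15129 × 1.33 = 20121.57
Import duty = 18053.25 + 20121.57 = 38174.82
Buyer bears: inland to port 188.26 + export clearance 324.17 + origin terminal 423.99 + freight 8267.13 + insurance 628.20 + brokerage 249.62 + delivery 1164.32 + duty 38174.82 = 49420.51
Landed cost = invoice 215833.82 + 49420.51 = 265254.33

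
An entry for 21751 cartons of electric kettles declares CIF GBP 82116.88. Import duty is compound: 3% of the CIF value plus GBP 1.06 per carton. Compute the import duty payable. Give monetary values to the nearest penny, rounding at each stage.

Import duty: GBP 25519.57

Ad valorem component: 82116.88 × 3% = 2463.51
Specific component: 21751 × 1.06 = 23056.06
Import duty = 2463.51 + 23056.06 = 25519.57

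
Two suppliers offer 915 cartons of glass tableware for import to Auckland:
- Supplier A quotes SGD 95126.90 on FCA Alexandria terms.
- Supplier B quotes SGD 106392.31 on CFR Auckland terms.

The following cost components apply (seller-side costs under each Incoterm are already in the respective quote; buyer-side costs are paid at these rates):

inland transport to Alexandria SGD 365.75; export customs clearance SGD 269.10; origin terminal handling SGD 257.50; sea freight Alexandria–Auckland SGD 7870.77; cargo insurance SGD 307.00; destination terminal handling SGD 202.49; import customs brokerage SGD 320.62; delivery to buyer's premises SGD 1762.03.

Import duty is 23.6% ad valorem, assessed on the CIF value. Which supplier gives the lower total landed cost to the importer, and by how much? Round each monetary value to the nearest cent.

Supplier A is cheaper by SGD 3877.51

Supplier A (FCA):
CIF value = FCA price + origin terminal + freight + insurance = 95126.90 + 257.50 + 7870.77 + 307.00 = 103562.17
Import duty = 103562.17 × 23.6% = 24440.67
Buyer bears (A): 257.50 + 7870.77 + 307.00 + 202.49 + 320.62 + 1762.03 = 10720.41
Landed cost (A) = invoice 95126.90 + 10720.41 + duty 24440.67 = 130287.98
Supplier B (CFR):
CIF value = CFR price + insurance = 106392.31 + 307.00 = 106699.31
Import duty = 106699.31 × 23.6% = 25181.04
Buyer bears (B): 307.00 + 202.49 + 320.62 + 1762.03 = 2592.14
Landed cost (B) = invoice 106392.31 + 2592.14 + duty 25181.04 = 134165.49
Difference = |130287.98 − 134165.49| = 3877.51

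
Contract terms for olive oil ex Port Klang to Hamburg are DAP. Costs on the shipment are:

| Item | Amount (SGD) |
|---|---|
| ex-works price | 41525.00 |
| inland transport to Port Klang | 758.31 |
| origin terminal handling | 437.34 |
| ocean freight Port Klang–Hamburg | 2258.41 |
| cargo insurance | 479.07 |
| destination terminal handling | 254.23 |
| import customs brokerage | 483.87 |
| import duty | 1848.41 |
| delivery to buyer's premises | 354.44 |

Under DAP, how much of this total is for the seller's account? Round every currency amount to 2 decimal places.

Seller's account: SGD 46066.80

DAP: the seller bears all costs to the named destination except import duty and clearance.
Seller's account: goods 41525.00 + inland to port 758.31 + origin terminal 437.34 + freight 2258.41 + insurance 479.07 + destination terminal 254.23 + delivery 354.44 = 46066.80
Buyer's account: brokerage 483.87 + duty 1848.41 = 2332.28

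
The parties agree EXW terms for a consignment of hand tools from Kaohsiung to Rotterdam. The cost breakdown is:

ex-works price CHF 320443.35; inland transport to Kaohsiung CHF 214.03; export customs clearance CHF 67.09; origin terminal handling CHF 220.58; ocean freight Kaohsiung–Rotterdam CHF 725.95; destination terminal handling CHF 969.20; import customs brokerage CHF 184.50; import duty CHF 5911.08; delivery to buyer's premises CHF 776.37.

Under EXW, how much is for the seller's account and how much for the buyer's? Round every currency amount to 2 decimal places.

Seller: CHF 320443.35; buyer: CHF 9068.80

EXW: the seller makes goods available at their premises; the buyer bears all onward costs.
Seller's account: goods 320443.35 = 320443.35
Buyer's account: inland to port 214.03 + export clearance 67.09 + origin terminal 220.58 + freight 725.95 + destination terminal 969.20 + brokerage 184.50 + duty 5911.08 + delivery 776.37 = 9068.80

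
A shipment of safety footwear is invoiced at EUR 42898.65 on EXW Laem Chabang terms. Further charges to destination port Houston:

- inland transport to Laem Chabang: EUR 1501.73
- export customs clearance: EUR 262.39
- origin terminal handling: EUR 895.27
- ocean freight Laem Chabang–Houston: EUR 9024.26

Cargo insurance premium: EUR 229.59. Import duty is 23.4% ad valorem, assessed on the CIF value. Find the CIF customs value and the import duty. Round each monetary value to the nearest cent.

CIF = EXW price + pre-shipment costs + freight + insurance
CIF = 42898.65 + 1501.73 + 262.39 + 895.27 + 9024.26 + 229.59 = 54811.89
Import duty = 54811.89 × 23.4% = 12825.98

CIF value: EUR 54811.89; import duty: EUR 12825.98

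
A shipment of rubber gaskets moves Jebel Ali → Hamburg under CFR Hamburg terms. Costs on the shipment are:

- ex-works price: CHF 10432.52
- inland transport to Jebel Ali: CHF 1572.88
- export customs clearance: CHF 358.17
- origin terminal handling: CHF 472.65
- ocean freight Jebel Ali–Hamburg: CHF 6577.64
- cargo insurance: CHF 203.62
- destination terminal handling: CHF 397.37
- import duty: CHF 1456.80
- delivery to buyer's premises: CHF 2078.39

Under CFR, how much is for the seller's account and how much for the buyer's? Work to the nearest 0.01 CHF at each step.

CFR: the seller pays costs through ocean freight to the destination port, but not insurance.
Seller's account: goods 10432.52 + inland to port 1572.88 + export clearance 358.17 + origin terminal 472.65 + freight 6577.64 = 19413.86
Buyer's account: insurance 203.62 + destination terminal 397.37 + duty 1456.80 + delivery 2078.39 = 4136.18

Seller: CHF 19413.86; buyer: CHF 4136.18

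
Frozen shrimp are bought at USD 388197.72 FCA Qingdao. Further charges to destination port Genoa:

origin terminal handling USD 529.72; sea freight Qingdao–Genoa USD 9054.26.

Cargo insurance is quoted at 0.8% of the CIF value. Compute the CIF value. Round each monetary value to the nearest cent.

CIF value: USD 400989.62

Let C be the CIF value. C = FCA price + pre-shipment costs + freight + 0.8% × C
C − 0.8% × C = 388197.72 + 529.72 + 9054.26
0.992 × C = 397781.70
C = 397781.70 / 0.992 = 400989.62
Insurance premium = 0.8% × 400989.62 = 3207.92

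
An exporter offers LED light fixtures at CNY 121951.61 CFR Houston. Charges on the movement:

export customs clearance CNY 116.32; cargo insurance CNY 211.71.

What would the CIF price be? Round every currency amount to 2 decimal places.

CIF price: CNY 122163.32

Not relevant to the conversion: export clearance — on the seller under both CFR and CIF; already in the CFR price and stays in the CIF price.
From CFR to CIF, the seller additionally bears: insurance.
CIF price = 121951.61 + 211.71 = 122163.32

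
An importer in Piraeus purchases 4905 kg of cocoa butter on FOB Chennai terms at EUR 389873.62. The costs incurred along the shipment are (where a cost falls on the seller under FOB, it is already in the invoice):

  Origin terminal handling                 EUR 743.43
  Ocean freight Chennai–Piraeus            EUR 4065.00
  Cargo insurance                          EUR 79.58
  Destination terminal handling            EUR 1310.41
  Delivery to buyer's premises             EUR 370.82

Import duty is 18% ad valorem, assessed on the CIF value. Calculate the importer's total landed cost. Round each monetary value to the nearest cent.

Total landed cost: EUR 466622.71

FOB: the seller bears costs until goods are on board at the origin port; the buyer bears freight, insurance and all costs thereafter.
Already in the invoice (seller's account under FOB): origin terminal — exclude.
CIF value = FOB price + freight + insurance = 389873.62 + 4065.00 + 79.58 = 394018.20
Import duty = 394018.20 × 18% = 70923.28
Buyer bears: freight 4065.00 + insurance 79.58 + destination terminal 1310.41 + delivery 370.82 + duty 70923.28 = 76749.09
Landed cost = invoice 389873.62 + 76749.09 = 466622.71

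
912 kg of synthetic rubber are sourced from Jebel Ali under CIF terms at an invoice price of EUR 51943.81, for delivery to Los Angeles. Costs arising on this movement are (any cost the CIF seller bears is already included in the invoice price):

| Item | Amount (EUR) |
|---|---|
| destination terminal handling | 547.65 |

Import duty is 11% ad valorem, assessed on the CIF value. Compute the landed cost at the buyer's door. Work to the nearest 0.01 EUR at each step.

Total landed cost: EUR 58205.28

CIF: the seller pays costs through ocean freight and marine insurance to the destination port.
The CIF price already equals the CIF value: 51943.81
Import duty = 51943.81 × 11% = 5713.82
Buyer bears: destination terminal 547.65 + duty 5713.82 = 6261.47
Landed cost = invoice 51943.81 + 6261.47 = 58205.28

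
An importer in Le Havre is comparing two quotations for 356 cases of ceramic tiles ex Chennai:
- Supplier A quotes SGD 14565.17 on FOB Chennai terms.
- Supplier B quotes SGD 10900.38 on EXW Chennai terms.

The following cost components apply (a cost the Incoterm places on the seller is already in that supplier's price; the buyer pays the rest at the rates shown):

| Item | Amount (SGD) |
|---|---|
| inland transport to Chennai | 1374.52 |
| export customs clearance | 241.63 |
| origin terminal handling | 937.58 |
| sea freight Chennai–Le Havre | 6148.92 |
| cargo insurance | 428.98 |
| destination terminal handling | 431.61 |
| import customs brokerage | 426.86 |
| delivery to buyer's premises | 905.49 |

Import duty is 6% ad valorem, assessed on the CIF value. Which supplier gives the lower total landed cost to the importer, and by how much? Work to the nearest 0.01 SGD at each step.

Supplier A (FOB):
CIF value = FOB price + freight + insurance = 14565.17 + 6148.92 + 428.98 = 21143.07
Import duty = 21143.07 × 6% = 1268.58
Buyer bears (A): 6148.92 + 428.98 + 431.61 + 426.86 + 905.49 = 8341.86
Landed cost (A) = invoice 14565.17 + 8341.86 + duty 1268.58 = 24175.61
Supplier B (EXW):
CIF value = EXW price + inland to port + export clearance + origin terminal + freight + insurance = 10900.38 + 1374.52 + 241.63 + 937.58 + 6148.92 + 428.98 = 20032.01
Import duty = 20032.01 × 6% = 1201.92
Buyer bears (B): 1374.52 + 241.63 + 937.58 + 6148.92 + 428.98 + 431.61 + 426.86 + 905.49 = 10895.59
Landed cost (B) = invoice 10900.38 + 10895.59 + duty 1201.92 = 22997.89
Difference = |24175.61 − 22997.89| = 1177.72

Supplier B is cheaper by SGD 1177.72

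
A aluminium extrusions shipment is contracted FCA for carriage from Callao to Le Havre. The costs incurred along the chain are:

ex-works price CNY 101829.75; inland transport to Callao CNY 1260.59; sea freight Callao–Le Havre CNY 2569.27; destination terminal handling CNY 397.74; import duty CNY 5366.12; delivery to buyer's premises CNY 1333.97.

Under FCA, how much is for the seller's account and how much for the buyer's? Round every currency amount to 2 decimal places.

FCA: the seller delivers export-cleared goods to the carrier; the buyer bears costs from that point.
Seller's account: goods 101829.75 + inland to port 1260.59 = 103090.34
Buyer's account: freight 2569.27 + destination terminal 397.74 + duty 5366.12 + delivery 1333.97 = 9667.10

Seller: CNY 103090.34; buyer: CNY 9667.10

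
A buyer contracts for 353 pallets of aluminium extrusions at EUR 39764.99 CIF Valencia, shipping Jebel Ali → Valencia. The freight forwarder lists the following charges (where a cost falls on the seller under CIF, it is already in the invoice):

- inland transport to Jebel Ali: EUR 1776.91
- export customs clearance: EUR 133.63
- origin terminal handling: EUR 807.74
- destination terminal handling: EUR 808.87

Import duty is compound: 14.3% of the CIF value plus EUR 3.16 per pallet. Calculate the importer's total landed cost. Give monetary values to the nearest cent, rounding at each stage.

Total landed cost: EUR 47375.73

CIF: the seller pays costs through ocean freight and marine insurance to the destination port.
Already in the invoice (seller's account under CIF): inland to port, export clearance, origin terminal — exclude.
The CIF price already equals the CIF value: 39764.99
Ad valorem component: 39764.99 × 14.3% = 5686.39
Specific component: 353 × 3.16 = 1115.48
Import duty = 5686.39 + 1115.48 = 6801.87
Buyer bears: destination terminal 808.87 + duty 6801.87 = 7610.74
Landed cost = invoice 39764.99 + 7610.74 = 47375.73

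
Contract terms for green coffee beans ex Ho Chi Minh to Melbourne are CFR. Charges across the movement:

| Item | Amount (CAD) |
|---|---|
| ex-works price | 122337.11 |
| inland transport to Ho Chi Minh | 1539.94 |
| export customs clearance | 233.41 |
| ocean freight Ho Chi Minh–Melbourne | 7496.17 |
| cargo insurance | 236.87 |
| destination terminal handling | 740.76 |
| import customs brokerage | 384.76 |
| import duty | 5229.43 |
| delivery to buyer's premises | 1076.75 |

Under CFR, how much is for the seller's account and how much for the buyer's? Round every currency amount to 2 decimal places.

CFR: the seller pays costs through ocean freight to the destination port, but not insurance.
Seller's account: goods 122337.11 + inland to port 1539.94 + export clearance 233.41 + freight 7496.17 = 131606.63
Buyer's account: insurance 236.87 + destination terminal 740.76 + brokerage 384.76 + duty 5229.43 + delivery 1076.75 = 7668.57

Seller: CAD 131606.63; buyer: CAD 7668.57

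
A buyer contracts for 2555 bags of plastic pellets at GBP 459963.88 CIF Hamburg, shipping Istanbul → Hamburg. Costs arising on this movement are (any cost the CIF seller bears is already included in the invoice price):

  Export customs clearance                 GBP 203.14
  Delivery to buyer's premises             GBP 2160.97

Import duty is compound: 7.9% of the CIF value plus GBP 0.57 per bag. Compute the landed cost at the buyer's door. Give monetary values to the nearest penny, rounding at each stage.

Total landed cost: GBP 499918.35

CIF: the seller pays costs through ocean freight and marine insurance to the destination port.
Already in the invoice (seller's account under CIF): export clearance — exclude.
The CIF price already equals the CIF value: 459963.88
Ad valorem component: 459963.88 × 7.9% = 36337.15
Specific component: 2555 × 0.57 = 1456.35
Import duty = 36337.15 + 1456.35 = 37793.50
Buyer bears: delivery 2160.97 + duty 37793.50 = 39954.47
Landed cost = invoice 459963.88 + 39954.47 = 499918.35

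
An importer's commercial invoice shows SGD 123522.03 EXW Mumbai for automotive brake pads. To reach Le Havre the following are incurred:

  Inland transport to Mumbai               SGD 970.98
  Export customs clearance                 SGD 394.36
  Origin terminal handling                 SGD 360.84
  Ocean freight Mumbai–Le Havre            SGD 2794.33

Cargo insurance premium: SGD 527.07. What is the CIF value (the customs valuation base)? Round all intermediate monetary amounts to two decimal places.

CIF = EXW price + pre-shipment costs + freight + insurance
CIF = 123522.03 + 970.98 + 394.36 + 360.84 + 2794.33 + 527.07 = 128569.61

CIF value: SGD 128569.61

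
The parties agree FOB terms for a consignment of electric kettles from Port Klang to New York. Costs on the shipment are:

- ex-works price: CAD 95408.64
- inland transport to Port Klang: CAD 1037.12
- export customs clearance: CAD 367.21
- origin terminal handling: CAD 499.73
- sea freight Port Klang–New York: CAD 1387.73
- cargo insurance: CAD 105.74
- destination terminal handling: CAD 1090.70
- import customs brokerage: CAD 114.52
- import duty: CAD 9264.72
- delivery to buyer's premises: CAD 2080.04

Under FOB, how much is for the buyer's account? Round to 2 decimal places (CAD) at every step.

FOB: the seller bears costs until goods are on board at the origin port; the buyer bears freight, insurance and all costs thereafter.
Seller's account: goods 95408.64 + inland to port 1037.12 + export clearance 367.21 + origin terminal 499.73 = 97312.70
Buyer's account: freight 1387.73 + insurance 105.74 + destination terminal 1090.70 + brokerage 114.52 + duty 9264.72 + delivery 2080.04 = 14043.45

Buyer's account: CAD 14043.45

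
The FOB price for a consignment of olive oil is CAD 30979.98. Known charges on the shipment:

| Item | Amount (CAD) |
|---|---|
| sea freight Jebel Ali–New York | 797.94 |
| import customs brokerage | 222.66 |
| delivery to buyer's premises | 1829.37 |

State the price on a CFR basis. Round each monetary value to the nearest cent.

CFR price: CAD 31777.92

Not relevant to the conversion: delivery, brokerage — on the buyer under both terms; not part of either seller's price.
From FOB to CFR, the seller additionally bears: freight.
CFR price = 30979.98 + 797.94 = 31777.92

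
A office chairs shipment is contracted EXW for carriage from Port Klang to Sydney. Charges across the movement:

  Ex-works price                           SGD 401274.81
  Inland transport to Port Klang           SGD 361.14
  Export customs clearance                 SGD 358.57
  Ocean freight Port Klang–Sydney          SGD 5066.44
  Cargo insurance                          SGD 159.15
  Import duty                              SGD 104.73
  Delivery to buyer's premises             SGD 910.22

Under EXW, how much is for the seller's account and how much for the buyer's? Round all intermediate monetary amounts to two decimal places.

EXW: the seller makes goods available at their premises; the buyer bears all onward costs.
Seller's account: goods 401274.81 = 401274.81
Buyer's account: inland to port 361.14 + export clearance 358.57 + freight 5066.44 + insurance 159.15 + duty 104.73 + delivery 910.22 = 6960.25

Seller: SGD 401274.81; buyer: SGD 6960.25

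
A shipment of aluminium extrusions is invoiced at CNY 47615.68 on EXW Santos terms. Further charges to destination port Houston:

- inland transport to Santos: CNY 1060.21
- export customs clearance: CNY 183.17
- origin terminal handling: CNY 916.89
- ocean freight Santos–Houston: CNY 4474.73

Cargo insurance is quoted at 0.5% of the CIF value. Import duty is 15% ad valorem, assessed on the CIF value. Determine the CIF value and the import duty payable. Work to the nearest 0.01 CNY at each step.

CIF value: CNY 54523.30; import duty: CNY 8178.50

Let C be the CIF value. C = EXW price + pre-shipment costs + freight + 0.5% × C
C − 0.5% × C = 47615.68 + 1060.21 + 183.17 + 916.89 + 4474.73
0.995 × C = 54250.68
C = 54250.68 / 0.995 = 54523.30
Insurance premium = 0.5% × 54523.30 = 272.62
Import duty = 54523.30 × 15% = 8178.50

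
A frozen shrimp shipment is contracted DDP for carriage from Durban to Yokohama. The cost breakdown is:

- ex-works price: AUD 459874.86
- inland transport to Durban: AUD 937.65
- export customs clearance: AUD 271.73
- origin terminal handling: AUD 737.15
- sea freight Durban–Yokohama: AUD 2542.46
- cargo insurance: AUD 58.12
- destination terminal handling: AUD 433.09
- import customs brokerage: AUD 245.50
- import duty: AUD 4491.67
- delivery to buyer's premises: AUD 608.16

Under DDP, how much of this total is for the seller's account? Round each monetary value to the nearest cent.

DDP: the seller bears all costs including import duty.
Seller's account: goods 459874.86 + inland to port 937.65 + export clearance 271.73 + origin terminal 737.15 + freight 2542.46 + insurance 58.12 + destination terminal 433.09 + brokerage 245.50 + duty 4491.67 + delivery 608.16 = 470200.39
Buyer's account: 0.00

Seller's account: AUD 470200.39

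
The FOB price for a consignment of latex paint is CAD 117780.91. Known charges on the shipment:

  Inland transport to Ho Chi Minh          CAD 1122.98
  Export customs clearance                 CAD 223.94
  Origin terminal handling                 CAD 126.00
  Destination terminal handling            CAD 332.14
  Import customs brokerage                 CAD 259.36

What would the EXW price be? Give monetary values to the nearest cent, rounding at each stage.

EXW price: CAD 116307.99

Not relevant to the conversion: destination terminal, brokerage — on the buyer under both terms; not part of either seller's price.
From FOB to EXW, the seller no longer bears: inland to port, export clearance, origin terminal.
EXW price = 117780.91 − 1122.98 − 223.94 − 126.00 = 116307.99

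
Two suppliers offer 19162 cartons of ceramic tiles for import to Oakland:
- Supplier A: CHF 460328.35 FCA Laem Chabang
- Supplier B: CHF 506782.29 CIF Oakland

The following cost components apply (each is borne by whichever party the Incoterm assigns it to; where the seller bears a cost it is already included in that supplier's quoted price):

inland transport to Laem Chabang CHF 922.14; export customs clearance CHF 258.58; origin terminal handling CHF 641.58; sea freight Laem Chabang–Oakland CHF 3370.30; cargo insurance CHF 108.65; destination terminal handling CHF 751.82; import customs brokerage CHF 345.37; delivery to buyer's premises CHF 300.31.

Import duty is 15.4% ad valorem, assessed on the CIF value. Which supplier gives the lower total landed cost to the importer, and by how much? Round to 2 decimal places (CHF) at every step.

Supplier A (FCA):
CIF value = FCA price + origin terminal + freight + insurance = 460328.35 + 641.58 + 3370.30 + 108.65 = 464448.88
Import duty = 464448.88 × 15.4% = 71525.13
Buyer bears (A): 641.58 + 3370.30 + 108.65 + 751.82 + 345.37 + 300.31 = 5518.03
Landed cost (A) = invoice 460328.35 + 5518.03 + duty 71525.13 = 537371.51
Supplier B (CIF):
The CIF price already equals the CIF value: 506782.29
Import duty = 506782.29 × 15.4% = 78044.47
Buyer bears (B): 751.82 + 345.37 + 300.31 = 1397.50
Landed cost (B) = invoice 506782.29 + 1397.50 + duty 78044.47 = 586224.26
Difference = |537371.51 − 586224.26| = 48852.75

Supplier A is cheaper by CHF 48852.75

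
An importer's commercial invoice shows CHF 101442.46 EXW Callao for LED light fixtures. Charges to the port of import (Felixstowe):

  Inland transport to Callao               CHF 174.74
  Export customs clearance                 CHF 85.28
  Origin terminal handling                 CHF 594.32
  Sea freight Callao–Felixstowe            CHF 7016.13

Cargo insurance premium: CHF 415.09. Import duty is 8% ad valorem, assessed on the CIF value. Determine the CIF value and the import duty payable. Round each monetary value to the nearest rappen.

CIF = EXW price + pre-shipment costs + freight + insurance
CIF = 101442.46 + 174.74 + 85.28 + 594.32 + 7016.13 + 415.09 = 109728.02
Import duty = 109728.02 × 8% = 8778.24

CIF value: CHF 109728.02; import duty: CHF 8778.24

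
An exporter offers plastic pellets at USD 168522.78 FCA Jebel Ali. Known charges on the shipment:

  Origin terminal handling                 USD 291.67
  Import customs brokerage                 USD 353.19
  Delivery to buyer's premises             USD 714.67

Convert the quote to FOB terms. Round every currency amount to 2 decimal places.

FOB price: USD 168814.45

Not relevant to the conversion: delivery, brokerage — on the buyer under both terms; not part of either seller's price.
From FCA to FOB, the seller additionally bears: origin terminal.
FOB price = 168522.78 + 291.67 = 168814.45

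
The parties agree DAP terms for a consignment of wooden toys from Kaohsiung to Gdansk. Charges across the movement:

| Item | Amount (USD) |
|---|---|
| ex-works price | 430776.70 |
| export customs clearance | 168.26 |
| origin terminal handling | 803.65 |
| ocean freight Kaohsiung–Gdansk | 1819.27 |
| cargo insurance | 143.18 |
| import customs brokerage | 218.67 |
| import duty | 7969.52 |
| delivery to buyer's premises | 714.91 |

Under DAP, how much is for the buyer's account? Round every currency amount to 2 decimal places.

Buyer's account: USD 8188.19

DAP: the seller bears all costs to the named destination except import duty and clearance.
Seller's account: goods 430776.70 + export clearance 168.26 + origin terminal 803.65 + freight 1819.27 + insurance 143.18 + delivery 714.91 = 434425.97
Buyer's account: brokerage 218.67 + duty 7969.52 = 8188.19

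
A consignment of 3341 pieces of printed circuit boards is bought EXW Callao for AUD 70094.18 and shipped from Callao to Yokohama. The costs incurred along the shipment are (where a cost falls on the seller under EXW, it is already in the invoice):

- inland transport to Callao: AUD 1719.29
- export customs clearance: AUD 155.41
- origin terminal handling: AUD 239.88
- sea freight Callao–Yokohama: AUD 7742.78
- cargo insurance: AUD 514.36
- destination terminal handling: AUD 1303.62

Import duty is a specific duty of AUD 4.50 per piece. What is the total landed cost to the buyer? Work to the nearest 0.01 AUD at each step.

Total landed cost: AUD 96804.02

EXW: the seller makes goods available at their premises; the buyer bears all onward costs.
CIF value = EXW price + inland to port + export clearance + origin terminal + freight + insurance = 70094.18 + 1719.29 + 155.41 + 239.88 + 7742.78 + 514.36 = 80465.90
Import duty = 3341 × 4.50 = 15034.50
Buyer bears: inland to port 1719.29 + export clearance 155.41 + origin terminal 239.88 + freight 7742.78 + insurance 514.36 + destination terminal 1303.62 + duty 15034.50 = 26709.84
Landed cost = invoice 70094.18 + 26709.84 = 96804.02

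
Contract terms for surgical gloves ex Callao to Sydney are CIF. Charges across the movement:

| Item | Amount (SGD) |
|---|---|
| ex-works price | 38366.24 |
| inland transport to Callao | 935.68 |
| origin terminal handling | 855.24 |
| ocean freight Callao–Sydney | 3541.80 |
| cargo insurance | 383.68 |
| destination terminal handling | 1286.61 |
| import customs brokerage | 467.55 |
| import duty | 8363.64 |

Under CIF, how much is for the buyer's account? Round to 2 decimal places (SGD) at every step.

Buyer's account: SGD 10117.80

CIF: the seller pays costs through ocean freight and marine insurance to the destination port.
Seller's account: goods 38366.24 + inland to port 935.68 + origin terminal 855.24 + freight 3541.80 + insurance 383.68 = 44082.64
Buyer's account: destination terminal 1286.61 + brokerage 467.55 + duty 8363.64 = 10117.80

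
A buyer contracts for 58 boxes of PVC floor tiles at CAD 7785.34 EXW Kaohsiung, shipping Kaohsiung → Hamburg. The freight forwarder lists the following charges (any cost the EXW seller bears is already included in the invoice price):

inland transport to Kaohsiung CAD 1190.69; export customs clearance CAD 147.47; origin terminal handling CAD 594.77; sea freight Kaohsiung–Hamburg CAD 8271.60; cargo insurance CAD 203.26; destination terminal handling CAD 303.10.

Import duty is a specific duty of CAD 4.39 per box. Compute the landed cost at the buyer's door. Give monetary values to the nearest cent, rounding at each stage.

Total landed cost: CAD 18750.85

EXW: the seller makes goods available at their premises; the buyer bears all onward costs.
CIF value = EXW price + inland to port + export clearance + origin terminal + freight + insurance = 7785.34 + 1190.69 + 147.47 + 594.77 + 8271.60 + 203.26 = 18193.13
Import duty = 58 × 4.39 = 254.62
Buyer bears: inland to port 1190.69 + export clearance 147.47 + origin terminal 594.77 + freight 8271.60 + insurance 203.26 + destination terminal 303.10 + duty 254.62 = 10965.51
Landed cost = invoice 7785.34 + 10965.51 = 18750.85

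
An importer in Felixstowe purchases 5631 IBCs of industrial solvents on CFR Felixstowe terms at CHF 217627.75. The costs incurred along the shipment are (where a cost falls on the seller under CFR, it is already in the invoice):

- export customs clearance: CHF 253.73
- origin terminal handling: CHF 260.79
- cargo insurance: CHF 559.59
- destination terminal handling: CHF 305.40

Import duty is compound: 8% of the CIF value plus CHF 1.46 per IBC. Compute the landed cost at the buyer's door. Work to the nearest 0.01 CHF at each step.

Total landed cost: CHF 244168.99

CFR: the seller pays costs through ocean freight to the destination port, but not insurance.
Already in the invoice (seller's account under CFR): export clearance, origin terminal — exclude.
CIF value = CFR price + insurance = 217627.75 + 559.59 = 218187.34
Ad valorem component: 218187.34 × 8% = 17454.99
Specific component: 5631 × 1.46 = 8221.26
Import duty = 17454.99 + 8221.26 = 25676.25
Buyer bears: insurance 559.59 + destination terminal 305.40 + duty 25676.25 = 26541.24
Landed cost = invoice 217627.75 + 26541.24 = 244168.99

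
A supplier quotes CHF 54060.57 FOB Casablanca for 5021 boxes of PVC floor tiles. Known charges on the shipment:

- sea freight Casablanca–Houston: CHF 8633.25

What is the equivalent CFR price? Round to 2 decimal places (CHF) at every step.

From FOB to CFR, the seller additionally bears: freight.
CFR price = 54060.57 + 8633.25 = 62693.82

CFR price: CHF 62693.82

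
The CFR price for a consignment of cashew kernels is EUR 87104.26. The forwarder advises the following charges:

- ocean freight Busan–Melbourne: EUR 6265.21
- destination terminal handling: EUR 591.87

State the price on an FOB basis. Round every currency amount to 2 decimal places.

FOB price: EUR 80839.05

Not relevant to the conversion: destination terminal — on the buyer under both terms; not part of either seller's price.
From CFR to FOB, the seller no longer bears: freight.
FOB price = 87104.26 − 6265.21 = 80839.05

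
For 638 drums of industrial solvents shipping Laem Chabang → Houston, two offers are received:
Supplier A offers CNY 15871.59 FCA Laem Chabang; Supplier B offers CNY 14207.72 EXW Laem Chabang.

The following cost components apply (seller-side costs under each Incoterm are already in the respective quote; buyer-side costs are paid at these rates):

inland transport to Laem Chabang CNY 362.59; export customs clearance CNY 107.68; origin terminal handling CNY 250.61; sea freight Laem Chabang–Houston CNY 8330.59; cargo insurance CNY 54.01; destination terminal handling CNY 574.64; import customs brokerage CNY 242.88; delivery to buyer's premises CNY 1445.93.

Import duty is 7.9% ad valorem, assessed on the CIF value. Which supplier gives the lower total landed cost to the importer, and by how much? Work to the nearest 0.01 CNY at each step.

Supplier A (FCA):
CIF value = FCA price + origin terminal + freight + insurance = 15871.59 + 250.61 + 8330.59 + 54.01 = 24506.80
Import duty = 24506.80 × 7.9% = 1936.04
Buyer bears (A): 250.61 + 8330.59 + 54.01 + 574.64 + 242.88 + 1445.93 = 10898.66
Landed cost (A) = invoice 15871.59 + 10898.66 + duty 1936.04 = 28706.29
Supplier B (EXW):
CIF value = EXW price + inland to port + export clearance + origin terminal + freight + insurance = 14207.72 + 362.59 + 107.68 + 250.61 + 8330.59 + 54.01 = 23313.20
Import duty = 23313.20 × 7.9% = 1841.74
Buyer bears (B): 362.59 + 107.68 + 250.61 + 8330.59 + 54.01 + 574.64 + 242.88 + 1445.93 = 11368.93
Landed cost (B) = invoice 14207.72 + 11368.93 + duty 1841.74 = 27418.39
Difference = |28706.29 − 27418.39| = 1287.90

Supplier B is cheaper by CNY 1287.90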